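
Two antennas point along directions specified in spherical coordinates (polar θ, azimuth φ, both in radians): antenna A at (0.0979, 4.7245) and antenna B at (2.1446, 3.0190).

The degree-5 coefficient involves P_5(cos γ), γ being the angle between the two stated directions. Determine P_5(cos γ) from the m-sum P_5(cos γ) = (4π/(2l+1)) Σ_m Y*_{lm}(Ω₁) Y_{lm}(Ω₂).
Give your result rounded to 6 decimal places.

0.031289

Addition theorem: P_5(cos γ) = (4π/11) Σ_m Y*_{lm}(Ω₁) Y_{lm}(Ω₂), m = −5…5:
  term(m=-5) = (-0.000001, 0.000001)   from Y*(Ω₁)=(0.000000, -0.000004), Y(Ω₂)=(-0.158619, -0.111563)
  term(m=-4) = (-0.000045, -0.000027)   from Y*(Ω₁)=(0.000133, 0.000006), Y(Ω₂)=(-0.349658, -0.186670)
  term(m=-3) = (0.000340, -0.000796)   from Y*(Ω₁)=(-0.000093, 0.002555), Y(Ω₂)=(-0.315897, -0.121718)
  term(m=-2) = (-0.002305, -0.000636)   from Y*(Ω₁)=(-0.031757, -0.000769), Y(Ω₂)=(0.073023, 0.018272)
  term(m=-1) = (0.011388, -0.084026)   from Y*(Ω₁)=(0.002932, -0.242112), Y(Ω₂)=(0.347574, 0.042825)
  term(m=+0) = (0.008634, 0.000000)   from Y*(Ω₁)=(0.869521, -0.000000), Y(Ω₂)=(0.009930, 0.000000)
  term(m=+1) = (0.011388, 0.084026)   from Y*(Ω₁)=(-0.002932, -0.242112), Y(Ω₂)=(-0.347574, 0.042825)
  term(m=+2) = (-0.002305, 0.000636)   from Y*(Ω₁)=(-0.031757, 0.000769), Y(Ω₂)=(0.073023, -0.018272)
  term(m=+3) = (0.000340, 0.000796)   from Y*(Ω₁)=(0.000093, 0.002555), Y(Ω₂)=(0.315897, -0.121718)
  term(m=+4) = (-0.000045, 0.000027)   from Y*(Ω₁)=(0.000133, -0.000006), Y(Ω₂)=(-0.349658, 0.186670)
  term(m=+5) = (-0.000001, -0.000001)   from Y*(Ω₁)=(-0.000000, -0.000004), Y(Ω₂)=(0.158619, -0.111563)
Accumulated sum (0.027389, 0.000000); after 4π/(2l+1) scaling, (0.031289, 0.000000) ⇒ P_5 = 0.031289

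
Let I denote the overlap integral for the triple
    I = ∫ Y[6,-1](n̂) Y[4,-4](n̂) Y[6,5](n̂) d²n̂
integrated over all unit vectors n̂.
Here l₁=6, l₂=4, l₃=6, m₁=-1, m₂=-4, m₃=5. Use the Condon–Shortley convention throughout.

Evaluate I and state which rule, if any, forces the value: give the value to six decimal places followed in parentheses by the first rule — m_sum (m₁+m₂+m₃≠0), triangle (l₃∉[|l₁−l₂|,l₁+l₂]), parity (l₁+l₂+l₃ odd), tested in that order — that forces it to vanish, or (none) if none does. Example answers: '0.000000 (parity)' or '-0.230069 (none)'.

Rules hold: Σm=0, L=16 even, 2≤6≤10.
N = 13·9·13 = 1521
Δ = 4!·8!·4!/17! = 1/15315300
Racah Σ t=0..4: t=0:+1/829440 t=1:−1/25920 t=2:+1/9216 t=3:−1/25920 t=4:+1/829440 = 7/207360
⇒ 3j(6 4 6; 0 0 0)² = 28/2431, sgn +1
Racah Σ t=0..0: t=0:+1/2903040 = 1/2903040
⇒ 3j(6 4 6; -1 -4 5)² = 5/663, sgn -1
4πI² = N·(3j₀)²·(3jₘ)² = 420/3179
I = -1·√(0.132117/4π) = -0.10253555
No selection rule forces the value: the integral is nonzero (none).

-0.102536 (none)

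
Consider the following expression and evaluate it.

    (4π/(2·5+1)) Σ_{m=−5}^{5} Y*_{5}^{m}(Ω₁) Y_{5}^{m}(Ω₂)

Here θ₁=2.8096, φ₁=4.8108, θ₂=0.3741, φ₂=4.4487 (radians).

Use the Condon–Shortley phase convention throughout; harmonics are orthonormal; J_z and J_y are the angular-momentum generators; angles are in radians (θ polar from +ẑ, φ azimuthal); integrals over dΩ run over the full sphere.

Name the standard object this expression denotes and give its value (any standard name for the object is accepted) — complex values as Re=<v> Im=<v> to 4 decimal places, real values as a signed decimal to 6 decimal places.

Legendre polynomial (addition theorem), +0.419502

This sum is the spherical-harmonic addition theorem: it equals the Legendre polynomial P_l(cos γ) of the angle γ between the two directions.
Term-by-term m-sum for l=5 (normalisation 4π/11 = 1.142397):
  [-5]  conj(Y_{5,-5})(Ω₁) = 0.00081 - 0.00150j ; Y_{5,-5}(Ω₂) = -0.00293 + 0.00076j ; Δ = -0.00000 + 0.00001j
  [-4]  conj(Y_{5,-4})(Ω₁) = -0.01446 - 0.00601j ; Y_{5,-4}(Ω₂) = 0.01202 + 0.02119j ; Δ = -0.00005 - 0.00038j
  [-3]  conj(Y_{5,-3})(Ω₁) = -0.02455 + 0.08072j ; Y_{5,-3}(Ω₂) = 0.08161 - 0.08069j ; Δ = 0.00451 + 0.00857j
  [-2]  conj(Y_{5,-2})(Ω₁) = 0.28064 + 0.05596j ; Y_{5,-2}(Ω₂) = -0.29116 - 0.16957j ; Δ = -0.07222 - 0.06388j
  [-1]  conj(Y_{5,-1})(Ω₁) = 0.05398 - 0.54669j ; Y_{5,-1}(Ω₂) = -0.14141 + 0.52377j ; Δ = 0.27871 + 0.10558j
  [+0]  conj(Y_{5,0})(Ω₁) = -0.30539 + 0.00000j ; Y_{5,0}(Ω₂) = 0.17909 + 0.00000j ; Δ = -0.05469 + 0.00000j
  [+1]  conj(Y_{5,1})(Ω₁) = -0.05398 - 0.54669j ; Y_{5,1}(Ω₂) = 0.14141 + 0.52377j ; Δ = 0.27871 - 0.10558j
  [+2]  conj(Y_{5,2})(Ω₁) = 0.28064 - 0.05596j ; Y_{5,2}(Ω₂) = -0.29116 + 0.16957j ; Δ = -0.07222 + 0.06388j
  [+3]  conj(Y_{5,3})(Ω₁) = 0.02455 + 0.08072j ; Y_{5,3}(Ω₂) = -0.08161 - 0.08069j ; Δ = 0.00451 - 0.00857j
  [+4]  conj(Y_{5,4})(Ω₁) = -0.01446 + 0.00601j ; Y_{5,4}(Ω₂) = 0.01202 - 0.02119j ; Δ = -0.00005 + 0.00038j
  [+5]  conj(Y_{5,5})(Ω₁) = -0.00081 - 0.00150j ; Y_{5,5}(Ω₂) = 0.00293 + 0.00076j ; Δ = -0.00000 - 0.00001j
Total Σ_m = 0.36721 - 0.00000j. Multiply by 1.142397: 0.41950 - 0.00000j. P_5(cos γ) = 0.419502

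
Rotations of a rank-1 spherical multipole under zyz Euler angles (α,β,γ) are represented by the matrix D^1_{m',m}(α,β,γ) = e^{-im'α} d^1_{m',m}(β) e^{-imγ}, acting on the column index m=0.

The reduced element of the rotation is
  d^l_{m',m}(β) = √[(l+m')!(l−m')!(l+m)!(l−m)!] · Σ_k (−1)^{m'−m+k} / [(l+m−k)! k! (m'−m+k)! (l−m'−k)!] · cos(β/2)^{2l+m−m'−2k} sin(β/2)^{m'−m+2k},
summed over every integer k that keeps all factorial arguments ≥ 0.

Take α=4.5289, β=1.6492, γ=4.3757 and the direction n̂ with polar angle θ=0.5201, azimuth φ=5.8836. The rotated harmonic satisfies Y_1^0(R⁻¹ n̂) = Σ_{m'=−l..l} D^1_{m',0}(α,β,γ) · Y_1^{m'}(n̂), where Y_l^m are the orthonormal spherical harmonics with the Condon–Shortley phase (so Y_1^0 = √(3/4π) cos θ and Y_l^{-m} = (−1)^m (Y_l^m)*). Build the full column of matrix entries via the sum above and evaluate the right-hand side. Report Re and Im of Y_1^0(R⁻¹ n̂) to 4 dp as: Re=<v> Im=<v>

Need the full column D^1_{m',0} for m'=−1..1 at α=4.5289, β=1.6492, γ=4.3757.
cos(β/2)=0.678851, sin(β/2)=0.734276
d^1_{-1,0}: single k=1 term ⇒ +0.704935;  D = -0.128623-0.693101i
d^1_{0,0}: k∈[0..1] ⇒ +0.460838 -0.539162 = -0.078323;  D = -0.078323+0.000000i
d^1_{1,0}: single k=0 term ⇒ -0.704935;  D = +0.128623-0.693101i
Y_1^{m'}(θ=0.5201,φ=5.8836) and Σ D·Y over m':
  (-0.1286-0.6931i)·(+0.1582+0.0668i)  (-0.0783+0.0000i)·(+0.4240+0.0000i)  (+0.1286-0.6931i)·(-0.1582+0.0668i)
Y_1^0(R⁻¹ n̂) = +0.018696+0.000000i

Re=0.0187 Im=0.0000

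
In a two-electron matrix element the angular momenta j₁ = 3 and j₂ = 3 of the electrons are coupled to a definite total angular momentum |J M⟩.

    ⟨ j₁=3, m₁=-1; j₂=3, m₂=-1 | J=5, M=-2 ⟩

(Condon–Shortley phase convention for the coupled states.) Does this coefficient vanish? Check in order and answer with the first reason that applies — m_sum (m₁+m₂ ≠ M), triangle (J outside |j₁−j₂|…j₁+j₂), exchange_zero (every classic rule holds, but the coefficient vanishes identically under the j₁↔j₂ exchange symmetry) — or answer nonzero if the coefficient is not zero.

m-sum: m₁+m₂ = -1+(-1) = -2, M = -2  ✓
triangle: |j₁−j₂| = 0 ≤ J = 5 ≤ j₁+j₂ = 6  ✓
exchange: j₁=j₂ and m₁=m₂, and (−1)^(j₁+j₂−J) = (−1)^1 = −1 forces ⟨j₁m₁;j₂m₂|JM⟩ = −⟨j₂m₂;j₁m₁|JM⟩ = −⟨j₁m₁;j₂m₂|JM⟩ ⇒ the coefficient vanishes identically
Racah sum check: Σ_k collapses to 0 ⇒ CG = 0

exchange_zero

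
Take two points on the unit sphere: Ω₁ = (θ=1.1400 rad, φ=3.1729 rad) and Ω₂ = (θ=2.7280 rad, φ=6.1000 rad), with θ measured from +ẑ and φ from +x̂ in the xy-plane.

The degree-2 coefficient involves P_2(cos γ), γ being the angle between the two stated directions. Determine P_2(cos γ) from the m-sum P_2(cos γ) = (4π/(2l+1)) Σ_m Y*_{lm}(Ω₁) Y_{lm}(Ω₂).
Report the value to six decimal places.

Term-by-term m-sum for l=2 (normalisation 4π/5 = 2.513274):
  term(m=-2) = 0.01809 + 0.00828j   from Y*(Ω₁)=0.31829 + 0.01996j, Y(Ω₂)=0.05825 + 0.02235j
  term(m=-1) = 0.08143 + 0.01774j   from Y*(Ω₁)=-0.29299 - 0.00918j, Y(Ω₂)=-0.27955 - 0.05179j
  term(m=+0) = -0.07188 + 0.00000j   from Y*(Ω₁)=-0.15039 + 0.00000j, Y(Ω₂)=0.47795 + 0.00000j
  term(m=+1) = 0.08143 - 0.01774j   from Y*(Ω₁)=0.29299 - 0.00918j, Y(Ω₂)=0.27955 - 0.05179j
  term(m=+2) = 0.01809 - 0.00828j   from Y*(Ω₁)=0.31829 - 0.01996j, Y(Ω₂)=0.05825 - 0.02235j
Accumulated sum 0.12717 - 0.00000j; after 4π/(2l+1) scaling, 0.31962 - 0.00000j ⇒ P_2 = 0.319619

0.319619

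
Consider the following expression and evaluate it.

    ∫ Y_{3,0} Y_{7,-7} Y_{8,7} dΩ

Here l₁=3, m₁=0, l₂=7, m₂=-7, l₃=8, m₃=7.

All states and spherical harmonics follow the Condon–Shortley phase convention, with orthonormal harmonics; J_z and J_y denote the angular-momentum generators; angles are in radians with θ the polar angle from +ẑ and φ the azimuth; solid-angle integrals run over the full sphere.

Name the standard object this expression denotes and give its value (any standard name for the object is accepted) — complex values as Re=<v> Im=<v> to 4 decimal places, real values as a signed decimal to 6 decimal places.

This is a Gaunt coefficient — the integral of a triple product of spherical harmonics over the sphere.
Rules hold: Σm=0, L=18 even, 4≤8≤10.
N = 7·15·17 = 1785
Δ = 2!·4!·12!/19! = 1/5290740
Racah Σ t=0..2: t=0:+1/7257600 t=1:−1/2073600 t=2:+1/7257600 = -1/4838400
⇒ 3j(3 7 8; 0 0 0)² = 252/20995, sgn -1
Racah Σ t=0..0: t=0:+1/5748019200 = 1/5748019200
⇒ 3j(3 7 8; 0 -7 7)² = 91/3876, sgn -1
4πI² = N·(3j₀)²·(3jₘ)² = 3087/6137
I = +1·√(0.503015/4π) = 0.20007154

Gaunt coefficient, +0.200072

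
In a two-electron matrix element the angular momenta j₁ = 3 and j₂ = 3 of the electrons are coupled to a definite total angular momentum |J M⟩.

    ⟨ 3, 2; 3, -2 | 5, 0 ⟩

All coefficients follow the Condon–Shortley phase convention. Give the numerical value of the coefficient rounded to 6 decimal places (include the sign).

+√(4/21) ≈ +0.436436

triangle: 1!×5!×5!/12! = 14400/479001600
(j±m)!: 5!×1!×1!×5!×5!×5! = 207360000
prefactor² = (2J+1)×Δ×N² = 480000/7
  k=0: +1/(0!×1!×1!×1!×4!×4!) = 1/576
  k=1: −1/(1!×0!×0!×0!×5!×5!) = -1/14400
Σ = 1/600  ⇒  CG² = 480000/7×(1/600)² = 4/21
CG = +√(4/21) = +0.436436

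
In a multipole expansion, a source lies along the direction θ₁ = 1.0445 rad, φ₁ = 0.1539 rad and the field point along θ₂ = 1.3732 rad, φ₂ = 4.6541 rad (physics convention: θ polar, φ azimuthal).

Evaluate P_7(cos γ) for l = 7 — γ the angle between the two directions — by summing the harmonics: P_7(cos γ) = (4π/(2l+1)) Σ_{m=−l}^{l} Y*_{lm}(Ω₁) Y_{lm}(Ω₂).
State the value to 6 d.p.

0.164956

Summing Y*_{l m}(θ₁,φ₁)·Y_{l m}(θ₂,φ₂) over m ∈ [−7, 7]; prefactor 4π/(2·7+1) = 0.837758:
  m=-7: Y*=+0.085601+0.159143i  Y=+0.172915-0.400004i  product +0.078460-0.006723i
  m=-6: Y*=+0.236904+0.313321i  Y=-0.306685-0.111856i  product -0.037608-0.122590i
  m=-5: Y*=+0.290494+0.281401i  Y=+0.047687-0.158963i  product +0.058585-0.032759i
  m=-4: Y*=+0.047178+0.033368i  Y=-0.323800-0.076894i  product -0.012710-0.014432i
  m=-3: Y*=-0.291280-0.144931i  Y=+0.012136-0.068695i  product -0.013491+0.018250i
  m=-2: Y*=-0.204502-0.065012i  Y=-0.321850-0.037692i  product +0.063369+0.028632i
  m=-1: Y*=+0.242306+0.037588i  Y=+0.001853-0.031756i  product +0.001643-0.007625i
  m=+0: Y*=+0.248792-0.000000i  Y=-0.319912+0.000000i  product -0.079592+0.000000i
  m=+1: Y*=-0.242306+0.037588i  Y=-0.001853-0.031756i  product +0.001643+0.007625i
  m=+2: Y*=-0.204502+0.065012i  Y=-0.321850+0.037692i  product +0.063369-0.028632i
  m=+3: Y*=+0.291280-0.144931i  Y=-0.012136-0.068695i  product -0.013491-0.018250i
  m=+4: Y*=+0.047178-0.033368i  Y=-0.323800+0.076894i  product -0.012710+0.014432i
  m=+5: Y*=-0.290494+0.281401i  Y=-0.047687-0.158963i  product +0.058585+0.032759i
  m=+6: Y*=+0.236904-0.313321i  Y=-0.306685+0.111856i  product -0.037608+0.122590i
  m=+7: Y*=-0.085601+0.159143i  Y=-0.172915-0.400004i  product +0.078460+0.006723i
Σ over m = +0.196902+0.000000i; ×(4π/15) → +0.164956+0.000000i. Real part: 0.164956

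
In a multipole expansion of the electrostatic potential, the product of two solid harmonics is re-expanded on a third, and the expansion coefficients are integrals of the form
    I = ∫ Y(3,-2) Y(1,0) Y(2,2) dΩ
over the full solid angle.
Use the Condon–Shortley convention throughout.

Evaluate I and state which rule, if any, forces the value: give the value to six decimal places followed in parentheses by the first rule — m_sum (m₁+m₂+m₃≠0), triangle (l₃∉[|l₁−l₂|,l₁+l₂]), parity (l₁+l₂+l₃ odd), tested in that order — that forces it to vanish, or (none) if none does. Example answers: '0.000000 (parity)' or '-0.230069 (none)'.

0.184674 (none)

Checks pass: Σm=0; 6 even; l₃=2∈[2,4].
(2·3+1)(2·1+1)(2·2+1) = 105
Δ: 2! 4! 0! / 7! → 1/105
sum: t=1:−1/4 = -1/4
3j²(3 1 2; 0 0 0) = Δ·Π!·Σ² = 3/35  (sign -1)
sum: t=1:−1/24 = -1/24
3j²(3 1 2; -2 0 2) = Δ·Π!·Σ² = 1/21  (sign -1)
combine: 4πI² = 105·3/35·1/21 = 3/7
take √, sign +1: I = 0.18467439
No selection rule forces the value: the integral is nonzero (none).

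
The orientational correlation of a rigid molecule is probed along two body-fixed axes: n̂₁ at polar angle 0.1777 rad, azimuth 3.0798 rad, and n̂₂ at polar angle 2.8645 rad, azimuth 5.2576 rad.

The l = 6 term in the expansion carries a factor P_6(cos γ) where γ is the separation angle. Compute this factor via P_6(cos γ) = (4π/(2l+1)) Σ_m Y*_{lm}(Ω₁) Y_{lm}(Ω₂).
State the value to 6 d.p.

Term-by-term m-sum for l=6 (normalisation 4π/13 = 0.966644):
  m=-6: (0.00001 - 0.00001j) × (0.00020 - 0.00003j) = 0.00000 - 0.00000j  (running Σ = 0.00000 - 0.00000j)
  m=-5: (-0.00027 + 0.00009j) × (-0.00100 + 0.00226j) = 0.00000 - 0.00000j  (running Σ = 0.00000 - 0.00000j)
  m=-4: (0.00326 - 0.00082j) × (-0.01050 - 0.01503j) = -0.00005 - 0.00004j  (running Σ = -0.00005 - 0.00004j)
  m=-3: (-0.02665 + 0.00500j) × (0.09186 - 0.00596j) = -0.00242 + 0.00062j  (running Σ = -0.00246 + 0.00058j)
  m=-2: (0.14676 - 0.01823j) × (-0.14184 + 0.27219j) = -0.01585 + 0.04253j  (running Σ = -0.01832 + 0.04311j)
  m=-1: (-0.49415 + 0.03057j) × (-0.30867 - 0.50891j) = 0.16809 + 0.24204j  (running Σ = 0.14977 + 0.28515j)
  m=0: (0.70642 + 0.00000j) × (0.34631 + 0.00000j) = 0.24464 + 0.00000j  (running Σ = 0.39441 + 0.28515j)
  m=1: (0.49415 + 0.03057j) × (0.30867 - 0.50891j) = 0.16809 - 0.24204j  (running Σ = 0.56250 + 0.04311j)
  m=2: (0.14676 + 0.01823j) × (-0.14184 - 0.27219j) = -0.01585 - 0.04253j  (running Σ = 0.54665 + 0.00058j)
  m=3: (0.02665 + 0.00500j) × (-0.09186 - 0.00596j) = -0.00242 - 0.00062j  (running Σ = 0.54423 - 0.00004j)
  m=4: (0.00326 + 0.00082j) × (-0.01050 + 0.01503j) = -0.00005 + 0.00004j  (running Σ = 0.54418 - 0.00000j)
  m=5: (0.00027 + 0.00009j) × (0.00100 + 0.00226j) = 0.00000 + 0.00000j  (running Σ = 0.54418 - 0.00000j)
  m=6: (0.00001 + 0.00001j) × (0.00020 + 0.00003j) = 0.00000 + 0.00000j  (running Σ = 0.54418 + 0.00000j)
Σ over m = 0.54418 + 0.00000j; ×(4π/13) → 0.52603 + 0.00000j. Real part: 0.526031

0.526031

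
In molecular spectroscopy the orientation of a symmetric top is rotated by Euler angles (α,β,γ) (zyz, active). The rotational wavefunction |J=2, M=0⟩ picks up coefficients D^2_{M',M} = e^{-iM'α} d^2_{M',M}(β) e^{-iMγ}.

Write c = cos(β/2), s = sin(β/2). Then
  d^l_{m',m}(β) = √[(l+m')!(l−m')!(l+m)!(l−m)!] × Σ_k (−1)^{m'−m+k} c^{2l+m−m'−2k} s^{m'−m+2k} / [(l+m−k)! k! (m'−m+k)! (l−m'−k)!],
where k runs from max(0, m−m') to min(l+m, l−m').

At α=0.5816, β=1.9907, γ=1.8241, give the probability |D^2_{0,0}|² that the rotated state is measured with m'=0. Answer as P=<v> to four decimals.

P=0.0629

Split into d^2_{0,0}(β=1.9907) × two z-phases.
c=cos(1.990700/2)=0.544209, s=sin(1.990700/2)=0.838949; N=√[2·2·2·2]=4.000000
k∈{0,1,2} keeps every argument non-negative
  k=0: (−1)^0·4.0000/(4)·0.5442^4·0.8389^0 = +0.087713
  k=1: (−1)^1·4.0000/(1)·0.5442^2·0.8389^2 = -0.833803
  k=2: (−1)^2·4.0000/(4)·0.5442^0·0.8389^4 = +0.495385
d^2_{0,0}(1.9907) = +0.087713 -0.833803 +0.495385 = -0.250705
|D^2_{0,0}|² = |d^2_{0,0}(β)|² = (-0.250705)² = 0.062853 (the z-rotation phases have unit modulus)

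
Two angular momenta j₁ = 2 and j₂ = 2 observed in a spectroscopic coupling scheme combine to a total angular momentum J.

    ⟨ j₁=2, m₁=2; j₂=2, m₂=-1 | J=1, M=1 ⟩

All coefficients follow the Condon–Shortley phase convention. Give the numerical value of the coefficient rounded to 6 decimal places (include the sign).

+√(1/5) = +0.447214

triangle: 3!×1!×1!/6! = 6/720
(j±m)!: 4!×0!×1!×3!×2!×0! = 288
prefactor² = (2J+1)×Δ×N² = 36/5
  k=0: +1/(0!×3!×0!×1!×1!×0!) = 1/6
Σ = 1/6  ⇒  CG² = 36/5×(1/6)² = 1/5
CG = +√(1/5) = +0.447214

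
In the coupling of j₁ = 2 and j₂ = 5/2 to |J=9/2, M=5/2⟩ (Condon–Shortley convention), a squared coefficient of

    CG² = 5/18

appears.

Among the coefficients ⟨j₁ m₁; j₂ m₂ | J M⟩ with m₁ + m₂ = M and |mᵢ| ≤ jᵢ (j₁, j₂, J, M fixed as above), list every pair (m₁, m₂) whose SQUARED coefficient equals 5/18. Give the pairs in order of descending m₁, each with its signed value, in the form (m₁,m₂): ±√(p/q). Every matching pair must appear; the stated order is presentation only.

(2,1/2): +√(5/18)

Admissible pairs with m₁+m₂ = M = 5/2: (0,5/2), (1,3/2), (2,1/2)
  (m₁,m₂)=(2,1/2): CG² = 5/18, CG = +√(5/18)   ← matches the target
  (m₁,m₂)=(1,3/2): CG² = 5/9, CG = +√(5/9)
  (m₁,m₂)=(0,5/2): CG² = 1/6, CG = +√(1/6)
Pairs with CG² = 5/18: (2,1/2): +√(5/18)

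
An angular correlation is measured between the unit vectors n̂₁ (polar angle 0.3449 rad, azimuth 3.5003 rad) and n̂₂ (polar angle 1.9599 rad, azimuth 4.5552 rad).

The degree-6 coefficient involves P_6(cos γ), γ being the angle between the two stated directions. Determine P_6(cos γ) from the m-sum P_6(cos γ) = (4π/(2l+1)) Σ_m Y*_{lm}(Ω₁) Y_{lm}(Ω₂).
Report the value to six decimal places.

-0.075109

Addition theorem: P_6(cos γ) = (4π/13) Σ_m Y*_{lm}(Ω₁) Y_{lm}(Ω₂), m = −6…6:
  [-6]  conj(Y_{6,-6})(Ω₁) = (-0.000396, 0.000603) ; Y_{6,-6}(Ω₂) = (-0.177993, -0.245324) ; Δ = (0.000218, -0.000010)
  [-5]  conj(Y_{6,-5})(Ω₁) = (0.001537, -0.006786) ; Y_{6,-5}(Ω₂) = (0.304565, -0.304233) ; Δ = (-0.001596, -0.002534)
  [-4]  conj(Y_{6,-4})(Ω₁) = (0.005525, 0.040384) ; Y_{6,-4}(Ω₂) = (0.123299, 0.089665) ; Δ = (-0.002940, 0.005475)
  [-3]  conj(Y_{6,-3})(Ω₁) = (-0.075842, -0.140603) ; Y_{6,-3}(Ω₂) = (0.125994, -0.247077) ; Δ = (-0.044295, 0.001024)
  [-2]  conj(Y_{6,-2})(Ω₁) = (0.307029, 0.267884) ; Y_{6,-2}(Ω₂) = (0.240492, 0.078199) ; Δ = (0.052890, 0.088433)
  [-1]  conj(Y_{6,-1})(Ω₁) = (-0.529755, -0.198620) ; Y_{6,-1}(Ω₂) = (0.030923, -0.195103) ; Δ = (-0.055133, 0.097215)
  [+0]  conj(Y_{6,0})(Ω₁) = (0.088350, -0.000000) ; Y_{6,0}(Ω₂) = (0.271786, 0.000000) ; Δ = (0.024012, 0.000000)
  [+1]  conj(Y_{6,1})(Ω₁) = (0.529755, -0.198620) ; Y_{6,1}(Ω₂) = (-0.030923, -0.195103) ; Δ = (-0.055133, -0.097215)
  [+2]  conj(Y_{6,2})(Ω₁) = (0.307029, -0.267884) ; Y_{6,2}(Ω₂) = (0.240492, -0.078199) ; Δ = (0.052890, -0.088433)
  [+3]  conj(Y_{6,3})(Ω₁) = (0.075842, -0.140603) ; Y_{6,3}(Ω₂) = (-0.125994, -0.247077) ; Δ = (-0.044295, -0.001024)
  [+4]  conj(Y_{6,4})(Ω₁) = (0.005525, -0.040384) ; Y_{6,4}(Ω₂) = (0.123299, -0.089665) ; Δ = (-0.002940, -0.005475)
  [+5]  conj(Y_{6,5})(Ω₁) = (-0.001537, -0.006786) ; Y_{6,5}(Ω₂) = (-0.304565, -0.304233) ; Δ = (-0.001596, 0.002534)
  [+6]  conj(Y_{6,6})(Ω₁) = (-0.000396, -0.000603) ; Y_{6,6}(Ω₂) = (-0.177993, 0.245324) ; Δ = (0.000218, 0.000010)
Total Σ_m = (-0.077700, 0.000000). Multiply by 0.966644: (-0.075109, 0.000000). P_6(cos γ) = -0.075109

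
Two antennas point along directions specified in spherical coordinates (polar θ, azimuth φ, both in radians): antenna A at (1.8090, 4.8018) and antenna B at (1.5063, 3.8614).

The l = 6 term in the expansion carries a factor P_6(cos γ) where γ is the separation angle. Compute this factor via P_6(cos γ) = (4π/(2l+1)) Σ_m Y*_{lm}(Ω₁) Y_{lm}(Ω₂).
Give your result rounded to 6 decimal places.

0.260598

Term-by-term m-sum for l=6 (normalisation 4π/13 = 0.966644):
  m=-6: (-0.349657-0.207919i) × (-0.182947+0.440618i) = +0.155581-0.116027i  (running Σ = +0.155581-0.116027i)
  m=-5: (-0.147927+0.308548i) × (+0.095766-0.047142i) = +0.000379+0.036522i  (running Σ = +0.155961-0.079505i)
  m=-4: (-0.115505-0.043166i) × (+0.326101+0.087576i) = -0.033886-0.024192i  (running Σ = +0.122075-0.103697i)
  m=-3: (-0.089249+0.324711i) × (-0.068436-0.102515i) = +0.039396-0.013072i  (running Σ = +0.161470-0.116770i)
  m=-2: (-0.030304-0.005478i) × (+0.039278-0.297695i) = -0.002821+0.008806i  (running Σ = +0.158649-0.107963i)
  m=-1: (-0.028949+0.322906i) × (-0.097149+0.085173i) = -0.024691-0.033836i  (running Σ = +0.133959-0.141799i)
  m=0: (-0.005760-0.000000i) × (-0.290463+0.000000i) = +0.001673+0.000000i  (running Σ = +0.135632-0.141799i)
  m=1: (+0.028949+0.322906i) × (+0.097149+0.085173i) = -0.024691+0.033836i  (running Σ = +0.110941-0.107963i)
  m=2: (-0.030304+0.005478i) × (+0.039278+0.297695i) = -0.002821-0.008806i  (running Σ = +0.108120-0.116770i)
  m=3: (+0.089249+0.324711i) × (+0.068436-0.102515i) = +0.039396+0.013072i  (running Σ = +0.147516-0.103697i)
  m=4: (-0.115505+0.043166i) × (+0.326101-0.087576i) = -0.033886+0.024192i  (running Σ = +0.113630-0.079505i)
  m=5: (+0.147927+0.308548i) × (-0.095766-0.047142i) = +0.000379-0.036522i  (running Σ = +0.114009-0.116027i)
  m=6: (-0.349657+0.207919i) × (-0.182947-0.440618i) = +0.155581+0.116027i  (running Σ = +0.269590+0.000000i)
Total Σ_m = +0.269590+0.000000i. Multiply by 0.966644: +0.260598+0.000000i. P_6(cos γ) = 0.260598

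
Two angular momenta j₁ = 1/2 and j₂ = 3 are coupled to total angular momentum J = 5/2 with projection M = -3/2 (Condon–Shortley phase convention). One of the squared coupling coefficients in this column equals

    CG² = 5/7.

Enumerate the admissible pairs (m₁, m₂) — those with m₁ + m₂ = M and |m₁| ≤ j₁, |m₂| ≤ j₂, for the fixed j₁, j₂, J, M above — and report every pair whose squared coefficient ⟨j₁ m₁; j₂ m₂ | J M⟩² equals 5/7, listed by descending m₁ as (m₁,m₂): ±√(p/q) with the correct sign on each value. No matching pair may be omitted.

(1/2,-2): +√(5/7)

Admissible pairs with m₁+m₂ = M = -3/2: (-1/2,-1), (1/2,-2)
  (m₁,m₂)=(1/2,-2): CG² = 5/7, CG = +√(5/7)   ← matches the target
  (m₁,m₂)=(-1/2,-1): CG² = 2/7, CG = −√(2/7)
Pairs with CG² = 5/7: (1/2,-2): +√(5/7)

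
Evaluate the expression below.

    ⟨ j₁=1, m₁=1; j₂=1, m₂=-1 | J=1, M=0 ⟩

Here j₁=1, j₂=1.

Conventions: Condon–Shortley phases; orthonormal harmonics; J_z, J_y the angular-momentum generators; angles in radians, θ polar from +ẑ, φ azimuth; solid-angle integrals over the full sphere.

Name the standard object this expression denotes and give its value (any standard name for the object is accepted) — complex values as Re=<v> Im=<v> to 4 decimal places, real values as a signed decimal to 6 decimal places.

Clebsch–Gordan coefficient, +√(1/2) ≈ +0.707107

This is a Clebsch–Gordan (vector-coupling) coefficient.
j₁+j₂−J=1  J+j₁−j₂=1  J−j₁+j₂=1  j₁+j₂+J+1=4
(j₁±m₁, j₂±m₂, J±M) = (2,0,0,2,1,1)
P² = 1/2
sum k=0..0:
  [0] +1/1 = 1
S = 1
C² = P²·S² = 1/2 ; C = +0.707107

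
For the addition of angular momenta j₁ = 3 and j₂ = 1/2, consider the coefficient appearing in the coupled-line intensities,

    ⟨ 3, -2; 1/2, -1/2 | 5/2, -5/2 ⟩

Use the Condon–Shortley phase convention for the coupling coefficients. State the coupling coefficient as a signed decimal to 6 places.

+√(1/7) = +0.377964

j₁+j₂−J=1  J+j₁−j₂=5  J−j₁+j₂=0  j₁+j₂+J+1=7
(j₁±m₁, j₂±m₂, J±M) = (1,5,0,1,0,5)
P² = 14400/7
sum k=0..0:
  [0] +1/120 = 1/120
S = 1/120
C² = P²·S² = 1/7 ; C = +0.377964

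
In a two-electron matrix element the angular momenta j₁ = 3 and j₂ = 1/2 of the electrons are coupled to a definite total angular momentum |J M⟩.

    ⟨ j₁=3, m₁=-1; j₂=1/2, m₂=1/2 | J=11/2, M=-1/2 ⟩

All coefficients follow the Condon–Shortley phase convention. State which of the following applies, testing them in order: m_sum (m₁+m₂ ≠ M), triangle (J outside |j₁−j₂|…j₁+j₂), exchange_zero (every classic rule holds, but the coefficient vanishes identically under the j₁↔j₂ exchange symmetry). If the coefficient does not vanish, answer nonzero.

m-sum: m₁+m₂ = -1+1/2 = -1/2, M = -1/2  ✓
triangle: need |j₁−j₂| ≤ J ≤ j₁+j₂, i.e. J ∈ [5/2, 7/2]; J = 11/2 is outside ✗ ⇒ coefficient is 0

triangle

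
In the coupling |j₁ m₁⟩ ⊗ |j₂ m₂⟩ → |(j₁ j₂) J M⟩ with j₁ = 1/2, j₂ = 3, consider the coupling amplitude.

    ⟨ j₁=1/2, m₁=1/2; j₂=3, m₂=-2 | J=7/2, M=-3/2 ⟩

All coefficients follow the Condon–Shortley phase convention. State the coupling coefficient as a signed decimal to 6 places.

triangle: 0!*1!*6!/8! = 720/40320
(j±m)!: 1!*0!*1!*5!*2!*5! = 28800
prefactor² = (2J+1)*Δ*N² = 28800/7
  k=0: +1/(0!*0!*0!*1!*1!*5!) = 1/120
Σ = 1/120  ⇒  CG² = 28800/7*(1/120)² = 2/7
CG = +√(2/7) = +0.534522

+√(2/7) ≈ +0.534522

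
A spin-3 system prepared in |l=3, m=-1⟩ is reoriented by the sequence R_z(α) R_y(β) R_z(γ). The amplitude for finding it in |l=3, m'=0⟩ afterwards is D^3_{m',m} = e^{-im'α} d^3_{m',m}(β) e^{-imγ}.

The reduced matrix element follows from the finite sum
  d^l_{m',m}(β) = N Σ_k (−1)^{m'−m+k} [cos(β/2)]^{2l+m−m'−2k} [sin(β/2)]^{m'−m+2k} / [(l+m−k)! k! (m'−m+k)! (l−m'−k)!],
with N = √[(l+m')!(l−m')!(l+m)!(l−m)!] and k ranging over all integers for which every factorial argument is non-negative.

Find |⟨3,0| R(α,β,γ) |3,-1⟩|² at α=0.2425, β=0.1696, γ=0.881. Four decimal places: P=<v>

P=0.0795

First d^3_{0,-1}(β=0.1696), then the phase factors e^{-i(0)α} and e^{-i(-1)γ}:
Half-angle: c=0.996407, s=0.084698. N=√(6·6·2·24)=41.569219
k: max(0,(-1)−(0))=0 … min(3+(-1),3−(0))=2
  k=0: (−1)^1·41.5692/(12)·0.9964^5·0.0847^1 = -0.288170
  k=1: (−1)^2·41.5692/(4)·0.9964^3·0.0847^3 = +0.006247
  k=2: (−1)^3·41.5692/(12)·0.9964^1·0.0847^5 = -0.000015
d^3_{0,-1}(0.1696) = -0.288170 +0.006247 -0.000015 = -0.281938
|D^3_{0,-1}|² = |d^3_{0,-1}(β)|² = (-0.281938)² = 0.079489 (the z-rotation phases have unit modulus)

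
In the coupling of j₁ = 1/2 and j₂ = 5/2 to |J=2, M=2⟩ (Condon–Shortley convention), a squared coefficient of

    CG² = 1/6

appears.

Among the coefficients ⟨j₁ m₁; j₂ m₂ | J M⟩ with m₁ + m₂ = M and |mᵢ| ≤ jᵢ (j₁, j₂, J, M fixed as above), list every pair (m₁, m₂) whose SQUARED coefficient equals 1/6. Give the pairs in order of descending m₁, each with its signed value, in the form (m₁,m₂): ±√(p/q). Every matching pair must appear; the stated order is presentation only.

Admissible pairs with m₁+m₂ = M = 2: (-1/2,5/2), (1/2,3/2)
  (m₁,m₂)=(1/2,3/2): CG² = 1/6, CG = +√(1/6)   ← matches the target
  (m₁,m₂)=(-1/2,5/2): CG² = 5/6, CG = −√(5/6)
Pairs with CG² = 1/6: (1/2,3/2): +√(1/6)

(1/2,3/2): +√(1/6)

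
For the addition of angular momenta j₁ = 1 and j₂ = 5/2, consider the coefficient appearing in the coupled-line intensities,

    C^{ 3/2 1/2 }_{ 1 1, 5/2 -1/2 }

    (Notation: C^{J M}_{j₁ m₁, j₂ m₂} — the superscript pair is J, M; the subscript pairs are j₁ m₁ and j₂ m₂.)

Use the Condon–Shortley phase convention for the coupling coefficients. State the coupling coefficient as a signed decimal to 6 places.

√[4·2!0!3!/6! · 2!0!2!3!2!1!] = √(16/5)
  +(−1)^0/∏(0,2,0,2,0,1)! = 1/4  (running 1/4)
⟨..|..⟩ = √(16/5)·(1/4) = +0.447214

+0.447214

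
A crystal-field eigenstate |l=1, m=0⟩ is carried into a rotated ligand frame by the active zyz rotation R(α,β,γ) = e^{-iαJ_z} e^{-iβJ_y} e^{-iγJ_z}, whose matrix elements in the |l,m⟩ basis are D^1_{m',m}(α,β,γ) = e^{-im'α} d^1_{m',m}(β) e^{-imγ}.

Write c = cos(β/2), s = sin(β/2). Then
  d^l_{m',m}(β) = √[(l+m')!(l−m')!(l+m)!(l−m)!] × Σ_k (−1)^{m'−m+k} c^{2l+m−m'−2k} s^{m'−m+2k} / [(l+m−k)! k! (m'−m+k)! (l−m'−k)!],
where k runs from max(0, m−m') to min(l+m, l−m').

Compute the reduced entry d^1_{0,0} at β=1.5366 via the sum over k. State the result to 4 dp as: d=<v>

d=0.0342

d^1_{0,0}(β=1.5366) via the finite sum:
Half-angle: c=0.719093, s=0.694914. N=√(1·1·1·1)=1.000000
Admissible k: 0..1 (factorial args all ≥0)
  k=0: (−1)^0·1.0000/(1)·0.7191^2·0.6949^0 = +0.517095
  k=1: (−1)^1·1.0000/(1)·0.7191^0·0.6949^2 = -0.482905
d^1_{0,0}(1.5366) = +0.517095 -0.482905 = +0.034190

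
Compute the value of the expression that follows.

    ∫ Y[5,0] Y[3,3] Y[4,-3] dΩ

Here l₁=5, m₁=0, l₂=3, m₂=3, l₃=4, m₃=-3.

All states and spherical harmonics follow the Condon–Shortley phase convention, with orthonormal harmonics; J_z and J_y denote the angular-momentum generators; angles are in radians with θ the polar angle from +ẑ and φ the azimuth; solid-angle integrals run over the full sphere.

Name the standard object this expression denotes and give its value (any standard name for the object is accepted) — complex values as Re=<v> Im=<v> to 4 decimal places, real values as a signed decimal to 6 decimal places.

Gaunt coefficient, -0.098140

This is a Gaunt coefficient — the integral of a triple product of spherical harmonics over the sphere.
Checks pass: Σm=0; 12 even; l₃=4∈[2,8].
(2·5+1)(2·3+1)(2·4+1) = 693
Δ: 4! 6! 2! / 13! → 1/180180
sum: t=1:−1/576 t=2:+1/144 t=3:−1/576 = 1/288
3j²(5 3 4; 0 0 0) = Δ·Π!·Σ² = 20/1001  (sign +1)
sum: t=4:+1/5760 = 1/5760
3j²(5 3 4; 0 3 -3) = Δ·Π!·Σ² = 5/572  (sign -1)
combine: 4πI² = 693·20/1001·5/572 = 225/1859
take √, sign -1: I = -0.09814013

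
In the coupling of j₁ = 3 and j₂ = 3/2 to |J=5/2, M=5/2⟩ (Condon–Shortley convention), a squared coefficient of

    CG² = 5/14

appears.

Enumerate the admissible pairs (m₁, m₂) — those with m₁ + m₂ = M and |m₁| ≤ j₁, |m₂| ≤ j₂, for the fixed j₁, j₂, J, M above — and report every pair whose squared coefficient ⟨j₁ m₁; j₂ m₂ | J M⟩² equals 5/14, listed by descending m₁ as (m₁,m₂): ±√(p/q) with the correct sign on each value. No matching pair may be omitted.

(2,1/2): −√(5/14)

Admissible pairs with m₁+m₂ = M = 5/2: (1,3/2), (2,1/2), (3,-1/2)
  (m₁,m₂)=(3,-1/2): CG² = 15/28, CG = +√(15/28)
  (m₁,m₂)=(2,1/2): CG² = 5/14, CG = −√(5/14)   ← matches the target
  (m₁,m₂)=(1,3/2): CG² = 3/28, CG = +√(3/28)
Pairs with CG² = 5/14: (2,1/2): −√(5/14)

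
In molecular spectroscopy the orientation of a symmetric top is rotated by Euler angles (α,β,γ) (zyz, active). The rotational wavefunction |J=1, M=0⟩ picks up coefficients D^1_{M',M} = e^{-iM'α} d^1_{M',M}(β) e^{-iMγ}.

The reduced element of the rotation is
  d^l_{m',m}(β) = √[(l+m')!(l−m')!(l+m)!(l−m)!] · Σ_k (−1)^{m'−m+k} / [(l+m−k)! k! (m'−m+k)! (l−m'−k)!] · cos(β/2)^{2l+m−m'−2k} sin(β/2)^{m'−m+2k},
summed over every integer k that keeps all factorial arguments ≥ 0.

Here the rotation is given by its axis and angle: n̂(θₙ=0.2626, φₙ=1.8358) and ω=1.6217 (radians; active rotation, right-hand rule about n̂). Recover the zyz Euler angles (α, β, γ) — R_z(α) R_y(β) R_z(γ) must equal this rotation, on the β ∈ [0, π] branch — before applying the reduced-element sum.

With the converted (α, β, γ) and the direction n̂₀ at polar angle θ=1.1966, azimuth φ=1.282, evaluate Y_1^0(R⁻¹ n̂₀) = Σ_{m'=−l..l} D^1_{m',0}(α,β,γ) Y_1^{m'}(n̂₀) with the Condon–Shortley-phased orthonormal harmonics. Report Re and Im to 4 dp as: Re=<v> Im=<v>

Axis–angle → zyz. n̂ = (sinθₙcosφₙ, sinθₙsinφₙ, cosθₙ) = (-0.067991, +0.250530, +0.965718), ω = 1.6217.
R = I cosω + sinω [n̂]ₓ + (1−cosω) n̂n̂ᵀ gives
  R = [-0.046024, -0.982368, +0.181205; +0.946567, +0.015077, +0.322155; -0.319206, +0.186350, +0.929183]
β = atan2(√(R₁₃²+R₂₃²), R₃₃) = 0.378600; α = atan2(R₂₃, R₁₃) mod 2π = 1.058423; γ = atan2(R₃₂, −R₃₁) mod 2π = 0.528415
Need the full column D^1_{m',0} for m'=−1..1 at α=1.0584, β=0.3786, γ=0.5284.
cos(β/2)=0.982136, sin(β/2)=0.188171
d^1_{-1,0}: single k=1 term ⇒ +0.261361;  D = +0.128131+0.227798i
d^1_{0,0}: k∈[0..1] ⇒ +0.964592 -0.035408 = +0.929183;  D = +0.929183+0.000000i
d^1_{1,0}: single k=0 term ⇒ -0.261361;  D = -0.128131+0.227798i
Y_1^{m'}(θ=1.1966,φ=1.282) and Σ D·Y over m':
  (+0.1281+0.2278i)·(+0.0916-0.3083i)  (+0.9292+0.0000i)·(+0.1786+0.0000i)  (-0.1281+0.2278i)·(-0.0916-0.3083i)
Y_1^0(R⁻¹ n̂) = +0.329865+0.000000i

Re=0.3299 Im=0.0000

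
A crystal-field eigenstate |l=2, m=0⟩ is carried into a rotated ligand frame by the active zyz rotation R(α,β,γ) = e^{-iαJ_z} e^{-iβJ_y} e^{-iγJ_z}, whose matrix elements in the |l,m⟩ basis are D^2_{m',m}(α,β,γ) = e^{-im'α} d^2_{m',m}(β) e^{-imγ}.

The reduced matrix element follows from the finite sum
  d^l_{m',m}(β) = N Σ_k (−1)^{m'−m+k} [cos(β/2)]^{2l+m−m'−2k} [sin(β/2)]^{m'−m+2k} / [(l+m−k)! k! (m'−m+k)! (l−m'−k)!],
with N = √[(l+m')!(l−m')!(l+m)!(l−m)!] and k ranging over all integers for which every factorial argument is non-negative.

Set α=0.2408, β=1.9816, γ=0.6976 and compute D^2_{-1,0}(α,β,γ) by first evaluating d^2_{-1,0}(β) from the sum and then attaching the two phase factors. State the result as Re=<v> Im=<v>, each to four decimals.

First d^2_{-1,0}(β=1.9816), then the phase factors e^{-i(-1)α} and e^{-i(0)γ}:
c=cos(1.981600/2)=0.548021, s=sin(1.981600/2)=0.836465; N=√[1·6·2·2]=4.898979
k: max(0,(0)−(-1))=1 … min(2+(0),2−(-1))=2
  k=1: (−1)^0·4.8990/(2)·0.5480^3·0.8365^1 = +0.337221
  k=2: (−1)^1·4.8990/(2)·0.5480^1·0.8365^3 = -0.785625
d^2_{-1,0}(1.9816) = +0.337221 -0.785625 = -0.448404
Attach z-rotation phases: D = e^{-i(-1)(0.2408)}·(-0.448404)·e^{-i(0)(0.6976)} = -0.435467-0.106935i

Re=-0.4355 Im=-0.1069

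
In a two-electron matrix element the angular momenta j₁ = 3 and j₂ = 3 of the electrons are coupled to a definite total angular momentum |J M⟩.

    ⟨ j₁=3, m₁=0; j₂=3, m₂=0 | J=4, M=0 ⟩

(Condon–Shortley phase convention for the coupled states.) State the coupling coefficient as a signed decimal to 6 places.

-0.483494  (= −√(18/77))

√[9·2!4!4!/11! · 3!3!3!3!4!4!] = √(373248/1925)
  +(−1)^0/∏(0,2,3,3,1,1)! = 1/72  (running 1/72)
  +(−1)^1/∏(1,1,2,2,2,2)! = -1/16  (running -7/144)
  +(−1)^2/∏(2,0,1,1,3,3)! = 1/72  (running -5/144)
⟨..|..⟩ = √(373248/1925)·(-5/144) = -0.483494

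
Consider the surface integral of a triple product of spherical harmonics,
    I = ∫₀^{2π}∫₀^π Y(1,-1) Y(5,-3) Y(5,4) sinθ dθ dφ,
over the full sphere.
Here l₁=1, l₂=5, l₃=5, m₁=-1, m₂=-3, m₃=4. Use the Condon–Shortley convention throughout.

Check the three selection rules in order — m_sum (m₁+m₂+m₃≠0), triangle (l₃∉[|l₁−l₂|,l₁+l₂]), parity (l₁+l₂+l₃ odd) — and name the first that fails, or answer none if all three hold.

parity

azimuthal sum: -1 − 3 + 4 = 0  ✓
4 ≤ 5 ≤ 6 (triangle on l)  ✓
L = 1 + 5 + 5 = 11 (odd)  ✗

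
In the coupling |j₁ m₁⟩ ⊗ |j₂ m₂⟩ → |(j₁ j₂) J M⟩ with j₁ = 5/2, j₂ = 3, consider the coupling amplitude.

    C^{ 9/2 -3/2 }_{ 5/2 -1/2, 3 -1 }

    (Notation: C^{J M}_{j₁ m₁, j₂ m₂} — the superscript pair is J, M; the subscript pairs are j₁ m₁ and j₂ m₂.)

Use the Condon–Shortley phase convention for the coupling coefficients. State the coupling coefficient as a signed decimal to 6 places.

+0.147122

j₁+j₂−J=1  J+j₁−j₂=4  J−j₁+j₂=5  j₁+j₂+J+1=11
(j₁±m₁, j₂±m₂, J±M) = (2,3,2,4,3,6)
P² = 138240/77
sum k=0..1:
  [0] +1/72 = 1/72
  [1] −1/96 = -1/96
S = 1/288
C² = P²·S² = 5/231 ; C = +0.147122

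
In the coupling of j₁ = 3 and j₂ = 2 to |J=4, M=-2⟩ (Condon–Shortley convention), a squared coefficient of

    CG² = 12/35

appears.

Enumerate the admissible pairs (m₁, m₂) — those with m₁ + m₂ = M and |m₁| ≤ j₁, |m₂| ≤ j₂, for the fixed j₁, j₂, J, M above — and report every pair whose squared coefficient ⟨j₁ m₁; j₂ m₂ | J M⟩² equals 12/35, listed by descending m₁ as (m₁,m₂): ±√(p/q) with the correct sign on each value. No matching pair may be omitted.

Admissible pairs with m₁+m₂ = M = -2: (-3,1), (-2,0), (-1,-1), (0,-2)
  (m₁,m₂)=(0,-2): CG² = 3/7, CG = +√(3/7)
  (m₁,m₂)=(-1,-1): CG² = 1/28, CG = +√(1/28)
  (m₁,m₂)=(-2,0): CG² = 12/35, CG = −√(12/35)   ← matches the target
  (m₁,m₂)=(-3,1): CG² = 27/140, CG = −√(27/140)
Pairs with CG² = 12/35: (-2,0): −√(12/35)

(-2,0): −√(12/35)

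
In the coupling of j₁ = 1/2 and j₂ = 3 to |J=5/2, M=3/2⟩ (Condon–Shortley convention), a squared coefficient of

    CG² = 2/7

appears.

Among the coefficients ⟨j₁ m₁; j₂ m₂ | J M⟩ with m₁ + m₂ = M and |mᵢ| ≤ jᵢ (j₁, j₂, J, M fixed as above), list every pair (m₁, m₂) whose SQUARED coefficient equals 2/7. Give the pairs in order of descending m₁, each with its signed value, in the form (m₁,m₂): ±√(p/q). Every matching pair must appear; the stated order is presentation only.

Admissible pairs with m₁+m₂ = M = 3/2: (-1/2,2), (1/2,1)
  (m₁,m₂)=(1/2,1): CG² = 2/7, CG = +√(2/7)   ← matches the target
  (m₁,m₂)=(-1/2,2): CG² = 5/7, CG = −√(5/7)
Pairs with CG² = 2/7: (1/2,1): +√(2/7)

(1/2,1): +√(2/7)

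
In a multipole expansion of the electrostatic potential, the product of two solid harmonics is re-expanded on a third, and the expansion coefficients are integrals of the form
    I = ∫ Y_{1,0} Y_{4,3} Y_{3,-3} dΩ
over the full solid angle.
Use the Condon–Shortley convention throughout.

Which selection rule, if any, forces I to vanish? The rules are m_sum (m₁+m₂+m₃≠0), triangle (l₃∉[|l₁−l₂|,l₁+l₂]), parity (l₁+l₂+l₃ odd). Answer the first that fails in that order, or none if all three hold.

none

azimuthal sum: 0 + 3 − 3 = 0  ✓
3 ≤ 3 ≤ 5 (triangle on l)  ✓
L = 1 + 4 + 3 = 8 (even)  ✓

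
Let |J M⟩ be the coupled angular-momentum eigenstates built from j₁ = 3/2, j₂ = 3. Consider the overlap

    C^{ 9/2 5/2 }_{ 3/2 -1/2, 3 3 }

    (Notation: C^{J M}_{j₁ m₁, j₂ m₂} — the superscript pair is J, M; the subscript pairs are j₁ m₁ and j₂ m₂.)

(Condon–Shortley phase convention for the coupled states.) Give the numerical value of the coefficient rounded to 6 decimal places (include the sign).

+0.288675

√[10·0!3!6!/10! · 1!2!6!0!7!2!] = √(172800)
  +(−1)^0/∏(0,0,2,6,1,0)! = 1/1440  (running 1/1440)
⟨..|..⟩ = √(172800)·(1/1440) = +0.288675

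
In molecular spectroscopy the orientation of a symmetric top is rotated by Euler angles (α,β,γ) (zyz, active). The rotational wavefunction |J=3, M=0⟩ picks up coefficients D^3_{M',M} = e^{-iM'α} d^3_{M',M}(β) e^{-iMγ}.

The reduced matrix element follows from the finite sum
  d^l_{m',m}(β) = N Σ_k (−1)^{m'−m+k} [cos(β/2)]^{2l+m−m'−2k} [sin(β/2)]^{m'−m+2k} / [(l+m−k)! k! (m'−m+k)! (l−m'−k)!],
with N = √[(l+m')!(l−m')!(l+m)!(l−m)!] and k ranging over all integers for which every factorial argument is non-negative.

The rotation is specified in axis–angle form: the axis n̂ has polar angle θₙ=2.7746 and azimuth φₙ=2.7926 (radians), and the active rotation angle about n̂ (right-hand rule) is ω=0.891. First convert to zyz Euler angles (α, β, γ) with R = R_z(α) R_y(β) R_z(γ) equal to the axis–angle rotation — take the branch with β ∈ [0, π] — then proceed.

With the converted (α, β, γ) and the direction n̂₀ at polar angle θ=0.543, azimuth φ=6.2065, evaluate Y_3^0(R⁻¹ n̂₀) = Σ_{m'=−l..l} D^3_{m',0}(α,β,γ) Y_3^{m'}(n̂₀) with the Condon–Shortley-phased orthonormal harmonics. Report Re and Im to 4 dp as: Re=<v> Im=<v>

Axis–angle → zyz. n̂ = (sinθₙcosφₙ, sinθₙsinφₙ, cosθₙ) = (-0.337180, +0.122696, -0.933411), ω = 0.8910.
R = I cosω + sinω [n̂]ₓ + (1−cosω) n̂n̂ᵀ gives
  R = [+0.670855, +0.710551, +0.212299; -0.741278, +0.634225, +0.219694; +0.021458, -0.304756, +0.952189]
β = atan2(√(R₁₃²+R₂₃²), R₃₃) = 0.310474; α = atan2(R₂₃, R₁₃) mod 2π = 0.802515; γ = atan2(R₃₂, −R₃₁) mod 2π = 4.642093
Need the full column D^3_{m',0} for m'=−3..3 at α=0.8025, β=0.3105, γ=4.6421.
cos(β/2)=0.987975, sin(β/2)=0.154614
d^3_{-3,0}: single k=3 term ⇒ +0.015941;  D = -0.011835+0.010678i
d^3_{-2,0}: k∈[2..3] ⇒ +0.124751 -0.003055 = +0.121696;  D = -0.004165+0.121625i
d^3_{-1,0}: k∈[1..3] ⇒ +0.504162 -0.037042 +0.000302 = +0.467422;  D = +0.324812+0.336126i
d^3_{0,0}: k∈[0..3] ⇒ +0.929984 -0.204987 +0.005020 -0.000014 = +0.730003;  D = +0.730003+0.000000i
d^3_{1,0}: k∈[0..2] ⇒ -0.504162 +0.037042 -0.000302 = -0.467422;  D = -0.324812+0.336126i
d^3_{2,0}: k∈[0..1] ⇒ +0.124751 -0.003055 = +0.121696;  D = -0.004165-0.121625i
d^3_{3,0}: single k=0 term ⇒ -0.015941;  D = +0.011835+0.010678i
Y_3^{m'}(θ=0.543,φ=6.2065) and Σ D·Y over m':
  (-0.0118+0.0107i)·(+0.0560+0.0131i)  (-0.0042+0.1216i)·(+0.2309+0.0357i)  (+0.3248+0.3361i)·(+0.4437+0.0341i)  (+0.7300+0.0000i)·(+0.2125+0.0000i)  (-0.3248+0.3361i)·(-0.4437+0.0341i)  (-0.0042-0.1216i)·(+0.2309-0.0357i)  (+0.0118+0.0107i)·(-0.0560+0.0131i)
Y_3^0(R⁻¹ n̂) = +0.408245+0.000000i

Re=0.4082 Im=0.0000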